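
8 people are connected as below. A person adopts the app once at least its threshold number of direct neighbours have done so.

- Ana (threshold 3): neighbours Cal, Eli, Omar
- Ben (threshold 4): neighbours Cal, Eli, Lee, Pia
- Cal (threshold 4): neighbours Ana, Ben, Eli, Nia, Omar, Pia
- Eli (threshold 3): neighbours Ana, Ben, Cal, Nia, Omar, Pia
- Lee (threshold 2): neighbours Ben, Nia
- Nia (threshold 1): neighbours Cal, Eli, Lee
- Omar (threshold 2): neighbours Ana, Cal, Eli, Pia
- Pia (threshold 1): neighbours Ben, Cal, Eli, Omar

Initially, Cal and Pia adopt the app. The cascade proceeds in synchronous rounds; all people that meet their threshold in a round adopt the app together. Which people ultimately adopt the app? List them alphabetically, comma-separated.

Round 1 — Cal, Pia adopt the app (initial).
Round 2 — checking thresholds:
  Ana: 1 of 3 neighbours < 3, holds.
  Ben: 2 of 4 neighbours < 4, holds.
  Eli: 2 of 6 neighbours < 3, holds.
  Nia: 1 of 3 neighbours ≥ 1, adopts the app.
  Omar: 2 of 4 neighbours ≥ 2, adopts the app.
Round 3 — checking thresholds:
  Ana: 2 of 3 neighbours < 3, holds.
  Ben: 2 of 4 neighbours < 4, holds.
  Eli: 4 of 6 neighbours ≥ 3, adopts the app.
  Lee: 1 of 2 neighbours < 2, holds.
Round 4 — checking thresholds:
  Ana: 3 of 3 neighbours ≥ 3, adopts the app.
  Ben: 3 of 4 neighbours < 4, holds.
  Lee: 1 of 2 neighbours < 2, holds.
Round 5 — no new adoptions; cascade stops.

Ana, Cal, Eli, Nia, Omar, Pia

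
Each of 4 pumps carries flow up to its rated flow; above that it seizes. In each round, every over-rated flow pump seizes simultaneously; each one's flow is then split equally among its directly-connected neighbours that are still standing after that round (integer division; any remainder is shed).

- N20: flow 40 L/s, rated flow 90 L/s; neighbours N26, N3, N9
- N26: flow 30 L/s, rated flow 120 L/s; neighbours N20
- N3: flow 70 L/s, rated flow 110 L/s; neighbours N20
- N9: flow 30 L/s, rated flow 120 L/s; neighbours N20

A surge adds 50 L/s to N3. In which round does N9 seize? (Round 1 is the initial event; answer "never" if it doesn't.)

Round 1 — N3 at 120 > 110. N3 seizes.
  N3 sheds 120 L/s to N20: 120 each.
    N20: 40+120 = 160 > 90
Round 2 — N20 seizes.
  N20 sheds 160 L/s to N26, N9: 80 each.
    N26: 30+80 = 110 ≤ 120
    N9: 30+80 = 110 ≤ 120
No further seizures.

never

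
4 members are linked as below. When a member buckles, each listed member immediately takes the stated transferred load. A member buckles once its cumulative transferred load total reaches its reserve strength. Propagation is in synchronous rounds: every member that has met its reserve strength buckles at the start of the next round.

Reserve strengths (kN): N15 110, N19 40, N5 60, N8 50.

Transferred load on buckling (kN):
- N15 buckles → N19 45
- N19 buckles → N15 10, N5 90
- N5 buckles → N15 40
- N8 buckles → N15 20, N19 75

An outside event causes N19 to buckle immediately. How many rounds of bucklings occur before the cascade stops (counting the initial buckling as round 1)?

Round 1 — N19 buckles (initial).
  N15: +10 → 10 < 110
  N5: +90 → 90 ≥ 60
Round 2 — N5 buckles.
  N15: +40 → 50 < 110
No further bucklings.

2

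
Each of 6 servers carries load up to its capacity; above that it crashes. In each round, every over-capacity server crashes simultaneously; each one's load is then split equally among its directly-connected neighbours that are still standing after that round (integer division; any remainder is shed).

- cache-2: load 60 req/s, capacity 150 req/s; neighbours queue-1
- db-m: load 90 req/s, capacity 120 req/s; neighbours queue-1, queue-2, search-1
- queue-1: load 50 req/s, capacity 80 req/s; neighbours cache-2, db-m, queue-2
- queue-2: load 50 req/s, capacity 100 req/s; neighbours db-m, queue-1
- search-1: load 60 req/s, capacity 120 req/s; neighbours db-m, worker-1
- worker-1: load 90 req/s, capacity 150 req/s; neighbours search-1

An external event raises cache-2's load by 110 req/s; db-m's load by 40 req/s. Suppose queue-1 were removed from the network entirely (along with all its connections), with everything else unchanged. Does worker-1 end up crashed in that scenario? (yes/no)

yes

With queue-1 removed:
Round 1 — cache-2 at 170 > 150; db-m at 130 > 120. cache-2, db-m crash.
  cache-2 sheds 170 req/s: no online neighbours, lost.
  db-m sheds 130 req/s to queue-2, search-1: 65 each.
    queue-2: 50+65 = 115 > 100
    search-1: 60+65 = 125 > 120
Round 2 — queue-2, search-1 crash.
  queue-2 sheds 115 req/s: no online neighbours, lost.
  search-1 sheds 125 req/s to worker-1: 125 each.
    worker-1: 90+125 = 215 > 150
Round 3 — worker-1 crashes.
  worker-1 sheds 215 req/s: no online neighbours, lost.
No further crashes.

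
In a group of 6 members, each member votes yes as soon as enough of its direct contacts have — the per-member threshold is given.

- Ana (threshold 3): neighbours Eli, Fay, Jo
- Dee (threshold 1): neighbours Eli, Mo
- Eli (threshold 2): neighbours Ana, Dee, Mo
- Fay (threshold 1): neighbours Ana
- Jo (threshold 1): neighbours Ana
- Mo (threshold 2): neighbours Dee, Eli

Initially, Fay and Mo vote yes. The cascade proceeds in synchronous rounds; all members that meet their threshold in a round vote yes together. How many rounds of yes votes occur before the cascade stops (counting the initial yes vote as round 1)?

3

Round 1 — Fay, Mo vote yes (initial).
Round 2 — checking thresholds:
  Ana: 1 of 3 neighbours < 3, not yet.
  Dee: 1 of 2 neighbours ≥ 1, votes yes.
  Eli: 1 of 3 neighbours < 2, not yet.
Round 3 — checking thresholds:
  Ana: 1 of 3 neighbours < 3, not yet.
  Eli: 2 of 3 neighbours ≥ 2, votes yes.
Round 4 — no new yes votes; cascade stops.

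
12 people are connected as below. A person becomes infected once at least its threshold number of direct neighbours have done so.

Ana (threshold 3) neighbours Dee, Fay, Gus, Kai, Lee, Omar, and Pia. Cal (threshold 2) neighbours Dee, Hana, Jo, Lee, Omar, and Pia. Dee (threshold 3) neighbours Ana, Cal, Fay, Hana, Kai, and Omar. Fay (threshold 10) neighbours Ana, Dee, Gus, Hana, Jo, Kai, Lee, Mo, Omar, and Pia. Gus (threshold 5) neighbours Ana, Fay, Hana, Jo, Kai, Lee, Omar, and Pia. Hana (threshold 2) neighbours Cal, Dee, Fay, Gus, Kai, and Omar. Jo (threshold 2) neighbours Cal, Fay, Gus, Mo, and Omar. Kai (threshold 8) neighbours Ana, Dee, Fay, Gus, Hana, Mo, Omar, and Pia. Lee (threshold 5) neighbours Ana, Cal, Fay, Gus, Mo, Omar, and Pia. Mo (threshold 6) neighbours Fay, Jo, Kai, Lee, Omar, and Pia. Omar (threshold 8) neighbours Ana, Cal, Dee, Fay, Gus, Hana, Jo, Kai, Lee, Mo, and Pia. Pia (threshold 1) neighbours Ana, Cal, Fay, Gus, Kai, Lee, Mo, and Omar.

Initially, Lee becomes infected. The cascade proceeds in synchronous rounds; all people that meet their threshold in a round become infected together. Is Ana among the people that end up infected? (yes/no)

Round 1 — Lee becomes infected (initial).
Round 2 — checking thresholds:
  Ana: 1 of 7 neighbours < 3, not yet.
  Cal: 1 of 6 neighbours < 2, not yet.
  Fay: 1 of 10 neighbours < 10, not yet.
  Gus: 1 of 8 neighbours < 5, not yet.
  Mo: 1 of 6 neighbours < 6, not yet.
  Omar: 1 of 11 neighbours < 8, not yet.
  Pia: 1 of 8 neighbours ≥ 1, becomes infected.
Round 3 — checking thresholds:
  Ana: 2 of 7 neighbours < 3, not yet.
  Cal: 2 of 6 neighbours ≥ 2, becomes infected.
  Fay: 2 of 10 neighbours < 10, not yet.
  Gus: 2 of 8 neighbours < 5, not yet.
  Kai: 1 of 8 neighbours < 8, not yet.
  Mo: 2 of 6 neighbours < 6, not yet.
  Omar: 2 of 11 neighbours < 8, not yet.
Round 4 — no new infections; cascade stops.

no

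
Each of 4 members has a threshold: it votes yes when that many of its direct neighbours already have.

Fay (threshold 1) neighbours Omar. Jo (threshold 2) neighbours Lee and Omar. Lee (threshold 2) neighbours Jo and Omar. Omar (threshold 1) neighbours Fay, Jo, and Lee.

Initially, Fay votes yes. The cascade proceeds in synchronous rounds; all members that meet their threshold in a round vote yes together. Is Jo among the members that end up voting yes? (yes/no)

no

Round 1 — Fay votes yes (initial).
Round 2 — checking thresholds:
  Omar: 1 of 3 neighbours ≥ 1, votes yes.
Round 3 — no new yes votes; cascade stops.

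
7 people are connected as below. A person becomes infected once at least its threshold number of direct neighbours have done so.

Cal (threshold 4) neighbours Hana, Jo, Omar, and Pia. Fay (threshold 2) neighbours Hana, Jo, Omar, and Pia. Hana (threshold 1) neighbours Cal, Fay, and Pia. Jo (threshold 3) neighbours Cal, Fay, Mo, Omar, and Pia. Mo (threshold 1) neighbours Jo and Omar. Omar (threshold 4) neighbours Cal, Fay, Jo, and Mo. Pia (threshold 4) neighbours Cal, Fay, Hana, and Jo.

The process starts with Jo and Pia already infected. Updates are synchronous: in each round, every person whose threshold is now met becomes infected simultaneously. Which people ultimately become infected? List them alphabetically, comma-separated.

Round 1 — Jo, Pia become infected (initial).
Round 2 — checking thresholds:
  Cal: 2 of 4 neighbours < 4, below threshold.
  Fay: 2 of 4 neighbours ≥ 2, becomes infected.
  Hana: 1 of 3 neighbours ≥ 1, becomes infected.
  Mo: 1 of 2 neighbours ≥ 1, becomes infected.
  Omar: 1 of 4 neighbours < 4, below threshold.
Round 3 — no new infections; cascade stops.

Fay, Hana, Jo, Mo, Pia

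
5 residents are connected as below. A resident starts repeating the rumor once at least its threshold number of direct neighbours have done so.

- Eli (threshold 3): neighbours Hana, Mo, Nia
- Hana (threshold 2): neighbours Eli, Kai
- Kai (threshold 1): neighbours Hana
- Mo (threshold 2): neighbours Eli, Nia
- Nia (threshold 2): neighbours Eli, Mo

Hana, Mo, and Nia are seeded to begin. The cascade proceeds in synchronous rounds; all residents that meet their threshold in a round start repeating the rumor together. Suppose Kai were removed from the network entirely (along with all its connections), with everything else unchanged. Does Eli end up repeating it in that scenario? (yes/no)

yes

With Kai removed:
Round 1 — Hana, Mo, Nia start repeating the rumor (initial).
Round 2 — checking thresholds:
  Eli: 3 of 3 neighbours ≥ 3, starts repeating the rumor.
Round 3 — no new spreads; cascade stops.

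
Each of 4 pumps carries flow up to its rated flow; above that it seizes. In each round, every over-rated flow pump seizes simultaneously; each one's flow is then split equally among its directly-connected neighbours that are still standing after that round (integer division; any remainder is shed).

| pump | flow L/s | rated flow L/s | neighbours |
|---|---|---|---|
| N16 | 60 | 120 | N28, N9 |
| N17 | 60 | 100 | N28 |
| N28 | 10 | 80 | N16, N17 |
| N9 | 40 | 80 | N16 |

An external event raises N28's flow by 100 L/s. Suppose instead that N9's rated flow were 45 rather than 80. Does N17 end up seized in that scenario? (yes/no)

With N9's rated flow at 45:
Round 1 — N28 at 110 > 80. N28 seizes.
  N28 sheds 110 L/s to N16, N17: 55 each.
    N16: 60+55 = 115 ≤ 120
    N17: 60+55 = 115 > 100
Round 2 — N17 seizes.
  N17 sheds 115 L/s: no online neighbours, lost.
No further seizures.

yes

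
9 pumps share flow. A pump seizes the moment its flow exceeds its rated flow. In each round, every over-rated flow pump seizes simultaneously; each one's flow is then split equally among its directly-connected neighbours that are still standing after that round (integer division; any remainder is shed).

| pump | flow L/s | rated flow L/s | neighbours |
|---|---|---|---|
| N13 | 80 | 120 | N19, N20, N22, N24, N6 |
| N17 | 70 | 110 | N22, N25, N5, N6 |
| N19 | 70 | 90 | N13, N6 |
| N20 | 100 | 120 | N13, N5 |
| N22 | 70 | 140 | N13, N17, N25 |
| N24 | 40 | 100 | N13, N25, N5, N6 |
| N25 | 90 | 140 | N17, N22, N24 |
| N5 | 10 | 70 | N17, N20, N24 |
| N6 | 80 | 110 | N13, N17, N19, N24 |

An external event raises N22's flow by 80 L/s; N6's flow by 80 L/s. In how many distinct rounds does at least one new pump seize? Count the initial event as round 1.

Round 1 — N22 at 150 > 140; N6 at 160 > 110. N22, N6 seize.
  N22 sheds 150 L/s to N13, N17, N25: 50 each.
    N13: 80+50 = 130 > 120
    N17: 70+50 = 120 > 110
    N25: 90+50 = 140 ≤ 140
  N6 sheds 160 L/s to N13, N17, N19, N24: 40 each.
    N13: 130+40 = 170 > 120
    N17: 120+40 = 160 > 110
    N19: 70+40 = 110 > 90
    N24: 40+40 = 80 ≤ 100
Round 2 — N13, N17, N19 seize.
  N13 sheds 170 L/s to N20, N24: 85 each.
    N20: 100+85 = 185 > 120
    N24: 80+85 = 165 > 100
  N17 sheds 160 L/s to N25, N5: 80 each.
    N25: 140+80 = 220 > 140
    N5: 10+80 = 90 > 70
  N19 sheds 110 L/s: no online neighbours, lost.
Round 3 — N20, N24, N25, N5 seize.
  N20 sheds 185 L/s: no online neighbours, lost.
  N24 sheds 165 L/s: no online neighbours, lost.
  N25 sheds 220 L/s: no online neighbours, lost.
  N5 sheds 90 L/s: no online neighbours, lost.
No further seizures.

3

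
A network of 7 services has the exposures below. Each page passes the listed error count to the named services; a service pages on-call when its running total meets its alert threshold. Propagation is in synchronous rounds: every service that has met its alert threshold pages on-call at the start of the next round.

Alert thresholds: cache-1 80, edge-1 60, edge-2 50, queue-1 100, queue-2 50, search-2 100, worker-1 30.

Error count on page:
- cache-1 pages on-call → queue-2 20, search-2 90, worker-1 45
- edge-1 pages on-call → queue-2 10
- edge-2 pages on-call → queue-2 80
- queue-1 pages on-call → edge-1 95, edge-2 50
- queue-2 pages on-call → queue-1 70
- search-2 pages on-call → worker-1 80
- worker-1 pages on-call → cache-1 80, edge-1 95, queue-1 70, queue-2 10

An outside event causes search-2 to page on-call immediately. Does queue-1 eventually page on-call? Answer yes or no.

no

Round 1 — search-2 pages on-call (initial).
  worker-1: +80 → 80 ≥ 30
Round 2 — worker-1 pages on-call.
  cache-1: +80 → 80 ≥ 80
  edge-1: +95 → 95 ≥ 60
  queue-1: +70 → 70 < 100
  queue-2: +10 → 10 < 50
Round 3 — cache-1, edge-1 page on-call.
  queue-2: +20+10 → 40 < 50
No further pages.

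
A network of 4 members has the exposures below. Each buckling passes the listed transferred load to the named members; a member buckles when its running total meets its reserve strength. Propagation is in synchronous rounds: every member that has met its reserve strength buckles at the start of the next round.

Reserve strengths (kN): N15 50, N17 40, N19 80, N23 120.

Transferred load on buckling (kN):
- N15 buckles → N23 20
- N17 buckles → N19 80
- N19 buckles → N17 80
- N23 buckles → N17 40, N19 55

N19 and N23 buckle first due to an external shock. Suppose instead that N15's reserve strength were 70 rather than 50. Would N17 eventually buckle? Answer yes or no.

yes

With N15's reserve strength at 70:
Round 1 — N19, N23 buckle (initial).
  N17: +80+40 → 120 ≥ 40
Round 2 — N17 buckles.
No further bucklings.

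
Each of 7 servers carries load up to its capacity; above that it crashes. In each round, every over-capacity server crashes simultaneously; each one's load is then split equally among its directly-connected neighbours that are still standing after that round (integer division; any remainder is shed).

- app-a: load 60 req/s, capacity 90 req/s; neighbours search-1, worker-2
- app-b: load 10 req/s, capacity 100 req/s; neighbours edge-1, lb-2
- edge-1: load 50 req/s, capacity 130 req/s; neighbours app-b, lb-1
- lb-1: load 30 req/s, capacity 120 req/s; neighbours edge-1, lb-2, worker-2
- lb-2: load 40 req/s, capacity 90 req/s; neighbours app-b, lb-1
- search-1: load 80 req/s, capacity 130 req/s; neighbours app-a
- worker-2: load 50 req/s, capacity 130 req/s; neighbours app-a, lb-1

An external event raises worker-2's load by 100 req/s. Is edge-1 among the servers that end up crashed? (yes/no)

Round 1 — worker-2 at 150 > 130. worker-2 crashes.
  worker-2 sheds 150 req/s to app-a, lb-1: 75 each.
    app-a: 60+75 = 135 > 90
    lb-1: 30+75 = 105 ≤ 120
Round 2 — app-a crashes.
  app-a sheds 135 req/s to search-1: 135 each.
    search-1: 80+135 = 215 > 130
Round 3 — search-1 crashes.
  search-1 sheds 215 req/s: no online neighbours, lost.
No further crashes.

no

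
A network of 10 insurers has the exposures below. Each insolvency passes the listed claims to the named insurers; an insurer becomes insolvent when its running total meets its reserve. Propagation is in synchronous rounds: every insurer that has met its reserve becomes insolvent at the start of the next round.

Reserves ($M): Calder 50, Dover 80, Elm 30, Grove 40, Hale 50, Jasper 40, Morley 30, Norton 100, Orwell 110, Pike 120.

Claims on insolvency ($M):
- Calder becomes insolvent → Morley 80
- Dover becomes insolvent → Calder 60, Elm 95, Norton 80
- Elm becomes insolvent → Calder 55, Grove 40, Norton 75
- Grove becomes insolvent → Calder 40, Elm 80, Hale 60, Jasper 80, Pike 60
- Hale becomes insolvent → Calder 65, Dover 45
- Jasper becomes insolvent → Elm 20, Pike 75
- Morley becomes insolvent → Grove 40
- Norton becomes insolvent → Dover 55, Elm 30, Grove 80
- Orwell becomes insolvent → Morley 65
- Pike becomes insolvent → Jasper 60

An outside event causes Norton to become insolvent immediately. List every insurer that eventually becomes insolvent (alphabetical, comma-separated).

Round 1 — Norton becomes insolvent (initial).
  Dover: +55 → 55 < 80
  Elm: +30 → 30 ≥ 30
  Grove: +80 → 80 ≥ 40
Round 2 — Elm, Grove become insolvent.
  Calder: +55+40 → 95 ≥ 50
  Hale: +60 → 60 ≥ 50
  Jasper: +80 → 80 ≥ 40
  Pike: +60 → 60 < 120
Round 3 — Calder, Hale, Jasper become insolvent.
  Dover: +45 → 100 ≥ 80
  Morley: +80 → 80 ≥ 30
  Pike: +75 → 135 ≥ 120
Round 4 — Dover, Morley, Pike become insolvent.
No further insolvencies.

Calder, Dover, Elm, Grove, Hale, Jasper, Morley, Norton, Pike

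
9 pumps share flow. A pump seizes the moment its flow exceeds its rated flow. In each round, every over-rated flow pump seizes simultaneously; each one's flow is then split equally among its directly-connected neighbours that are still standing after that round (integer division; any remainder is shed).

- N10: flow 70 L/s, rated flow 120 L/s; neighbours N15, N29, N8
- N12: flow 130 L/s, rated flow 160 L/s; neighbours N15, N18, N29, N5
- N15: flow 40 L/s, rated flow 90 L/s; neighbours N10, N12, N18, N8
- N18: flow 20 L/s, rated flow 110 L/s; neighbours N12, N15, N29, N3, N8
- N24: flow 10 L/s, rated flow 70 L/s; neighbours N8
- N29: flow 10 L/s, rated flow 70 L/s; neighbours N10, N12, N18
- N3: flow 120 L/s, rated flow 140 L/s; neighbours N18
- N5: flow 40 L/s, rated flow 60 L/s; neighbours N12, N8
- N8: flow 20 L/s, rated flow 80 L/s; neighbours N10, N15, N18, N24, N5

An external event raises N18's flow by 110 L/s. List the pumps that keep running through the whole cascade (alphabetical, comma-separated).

N10, N12, N15, N24, N29, N5, N8

Round 1 — N18 at 130 > 110. N18 seizes.
  N18 sheds 130 L/s to N12, N15, N29, N3, N8: 26 each.
    N12: 130+26 = 156 ≤ 160
    N15: 40+26 = 66 ≤ 90
    N29: 10+26 = 36 ≤ 70
    N3: 120+26 = 146 > 140
    N8: 20+26 = 46 ≤ 80
Round 2 — N3 seizes.
  N3 sheds 146 L/s: no online neighbours, lost.
No further seizures.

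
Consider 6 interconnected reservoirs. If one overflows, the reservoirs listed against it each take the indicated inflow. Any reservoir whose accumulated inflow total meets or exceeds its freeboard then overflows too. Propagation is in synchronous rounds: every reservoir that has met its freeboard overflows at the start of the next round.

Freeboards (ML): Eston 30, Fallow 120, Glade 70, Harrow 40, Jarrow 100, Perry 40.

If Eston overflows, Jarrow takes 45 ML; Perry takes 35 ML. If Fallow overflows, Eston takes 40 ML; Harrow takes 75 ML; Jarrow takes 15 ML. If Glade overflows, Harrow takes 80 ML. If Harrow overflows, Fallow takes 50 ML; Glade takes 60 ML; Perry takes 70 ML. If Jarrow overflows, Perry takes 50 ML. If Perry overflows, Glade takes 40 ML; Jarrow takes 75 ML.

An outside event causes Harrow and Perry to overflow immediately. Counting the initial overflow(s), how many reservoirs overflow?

Round 1 — Harrow, Perry overflow (initial).
  Fallow: +50 → 50 < 120
  Glade: +60+40 → 100 ≥ 70
  Jarrow: +75 → 75 < 100
Round 2 — Glade overflows.
No further overflows.

3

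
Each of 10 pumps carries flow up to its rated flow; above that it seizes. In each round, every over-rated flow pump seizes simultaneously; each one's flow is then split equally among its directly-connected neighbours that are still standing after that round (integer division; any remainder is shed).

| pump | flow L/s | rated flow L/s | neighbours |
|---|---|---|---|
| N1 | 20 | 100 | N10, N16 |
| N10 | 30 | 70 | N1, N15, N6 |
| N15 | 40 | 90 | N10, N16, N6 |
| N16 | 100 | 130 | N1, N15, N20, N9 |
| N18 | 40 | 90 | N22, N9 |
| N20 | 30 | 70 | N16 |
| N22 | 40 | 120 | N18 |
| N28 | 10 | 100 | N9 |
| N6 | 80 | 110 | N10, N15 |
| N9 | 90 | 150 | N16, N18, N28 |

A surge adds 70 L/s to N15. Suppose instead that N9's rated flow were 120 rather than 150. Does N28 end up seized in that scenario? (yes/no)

no

With N9's rated flow at 120:
Round 1 — N15 at 110 > 90. N15 seizes.
  N15 sheds 110 L/s to N10, N16, N6: 36 each (2 lost).
    N10: 30+36 = 66 ≤ 70
    N16: 100+36 = 136 > 130
    N6: 80+36 = 116 > 110
Round 2 — N16, N6 seize.
  N16 sheds 136 L/s to N1, N20, N9: 45 each (1 lost).
    N1: 20+45 = 65 ≤ 100
    N20: 30+45 = 75 > 70
    N9: 90+45 = 135 > 120
  N6 sheds 116 L/s to N10: 116 each.
    N10: 66+116 = 182 > 70
Round 3 — N10, N20, N9 seize.
  N10 sheds 182 L/s to N1: 182 each.
    N1: 65+182 = 247 > 100
  N20 sheds 75 L/s: no online neighbours, lost.
  N9 sheds 135 L/s to N18, N28: 67 each (1 lost).
    N18: 40+67 = 107 > 90
    N28: 10+67 = 77 ≤ 100
Round 4 — N1, N18 seize.
  N1 sheds 247 L/s: no online neighbours, lost.
  N18 sheds 107 L/s to N22: 107 each.
    N22: 40+107 = 147 > 120
Round 5 — N22 seizes.
  N22 sheds 147 L/s: no online neighbours, lost.
No further seizures.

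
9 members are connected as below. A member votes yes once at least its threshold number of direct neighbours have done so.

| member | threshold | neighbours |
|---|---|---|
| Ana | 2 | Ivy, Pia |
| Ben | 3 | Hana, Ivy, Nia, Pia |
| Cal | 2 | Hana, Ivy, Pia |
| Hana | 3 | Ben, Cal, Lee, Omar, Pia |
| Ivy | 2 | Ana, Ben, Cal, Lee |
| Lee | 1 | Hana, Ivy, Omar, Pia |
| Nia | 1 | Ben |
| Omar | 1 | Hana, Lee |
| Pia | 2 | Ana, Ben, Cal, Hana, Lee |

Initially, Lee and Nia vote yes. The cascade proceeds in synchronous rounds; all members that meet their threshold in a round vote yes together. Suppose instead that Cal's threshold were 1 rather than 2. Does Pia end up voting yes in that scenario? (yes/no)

no

With Cal's threshold at 1:
Round 1 — Lee, Nia vote yes (initial).
Round 2 — checking thresholds:
  Ben: 1 of 4 neighbours < 3, holds.
  Hana: 1 of 5 neighbours < 3, holds.
  Ivy: 1 of 4 neighbours < 2, holds.
  Omar: 1 of 2 neighbours ≥ 1, votes yes.
  Pia: 1 of 5 neighbours < 2, holds.
Round 3 — no new yes votes; cascade stops.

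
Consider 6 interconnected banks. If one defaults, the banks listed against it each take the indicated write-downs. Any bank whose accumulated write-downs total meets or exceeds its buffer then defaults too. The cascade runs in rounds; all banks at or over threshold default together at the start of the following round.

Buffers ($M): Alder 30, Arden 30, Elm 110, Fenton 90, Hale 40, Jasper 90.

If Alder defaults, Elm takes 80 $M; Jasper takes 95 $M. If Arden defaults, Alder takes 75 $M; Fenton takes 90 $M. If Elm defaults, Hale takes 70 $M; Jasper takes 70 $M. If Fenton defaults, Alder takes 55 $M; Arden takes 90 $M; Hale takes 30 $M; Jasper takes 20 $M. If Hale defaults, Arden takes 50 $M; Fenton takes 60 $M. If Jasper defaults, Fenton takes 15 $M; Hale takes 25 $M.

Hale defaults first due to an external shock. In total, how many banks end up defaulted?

5

Round 1 — Hale defaults (initial).
  Arden: +50 → 50 ≥ 30
  Fenton: +60 → 60 < 90
Round 2 — Arden defaults.
  Alder: +75 → 75 ≥ 30
  Fenton: +90 → 150 ≥ 90
Round 3 — Alder, Fenton default.
  Elm: +80 → 80 < 110
  Jasper: +95+20 → 115 ≥ 90
Round 4 — Jasper defaults.
No further defaults.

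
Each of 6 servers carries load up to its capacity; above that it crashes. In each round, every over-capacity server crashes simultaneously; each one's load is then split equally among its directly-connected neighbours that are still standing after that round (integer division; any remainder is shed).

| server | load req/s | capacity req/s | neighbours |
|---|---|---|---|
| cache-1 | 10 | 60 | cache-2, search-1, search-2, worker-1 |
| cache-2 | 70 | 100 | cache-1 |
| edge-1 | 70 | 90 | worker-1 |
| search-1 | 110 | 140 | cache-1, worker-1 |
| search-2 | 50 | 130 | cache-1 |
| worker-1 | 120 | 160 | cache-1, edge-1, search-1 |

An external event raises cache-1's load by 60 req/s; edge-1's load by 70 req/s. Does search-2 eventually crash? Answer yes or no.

Round 1 — cache-1 at 70 > 60; edge-1 at 140 > 90. cache-1, edge-1 crash.
  cache-1 sheds 70 req/s to cache-2, search-1, search-2, worker-1: 17 each (2 lost).
    cache-2: 70+17 = 87 ≤ 100
    search-1: 110+17 = 127 ≤ 140
    search-2: 50+17 = 67 ≤ 130
    worker-1: 120+17 = 137 ≤ 160
  edge-1 sheds 140 req/s to worker-1: 140 each.
    worker-1: 137+140 = 277 > 160
Round 2 — worker-1 crashes.
  worker-1 sheds 277 req/s to search-1: 277 each.
    search-1: 127+277 = 404 > 140
Round 3 — search-1 crashes.
  search-1 sheds 404 req/s: no online neighbours, lost.
No further crashes.

no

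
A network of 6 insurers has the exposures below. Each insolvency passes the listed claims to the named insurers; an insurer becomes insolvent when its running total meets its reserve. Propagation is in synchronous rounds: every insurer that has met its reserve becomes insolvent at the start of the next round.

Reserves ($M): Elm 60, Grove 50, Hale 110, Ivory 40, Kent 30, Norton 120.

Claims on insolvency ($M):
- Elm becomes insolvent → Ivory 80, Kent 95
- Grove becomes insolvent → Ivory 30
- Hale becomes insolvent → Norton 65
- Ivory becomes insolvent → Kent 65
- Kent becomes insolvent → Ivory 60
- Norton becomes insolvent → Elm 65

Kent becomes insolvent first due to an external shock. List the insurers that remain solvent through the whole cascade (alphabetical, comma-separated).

Round 1 — Kent becomes insolvent (initial).
  Ivory: +60 → 60 ≥ 40
Round 2 — Ivory becomes insolvent.
No further insolvencies.

Elm, Grove, Hale, Norton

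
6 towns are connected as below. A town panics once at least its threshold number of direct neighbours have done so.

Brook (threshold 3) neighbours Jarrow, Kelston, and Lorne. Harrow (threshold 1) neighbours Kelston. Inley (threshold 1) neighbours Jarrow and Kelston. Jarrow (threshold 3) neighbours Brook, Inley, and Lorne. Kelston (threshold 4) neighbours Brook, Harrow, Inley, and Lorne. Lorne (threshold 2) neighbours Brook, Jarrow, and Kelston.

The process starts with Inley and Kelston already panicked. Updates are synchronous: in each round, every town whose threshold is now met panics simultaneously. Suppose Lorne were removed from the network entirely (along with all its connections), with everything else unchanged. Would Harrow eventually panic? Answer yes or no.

yes

With Lorne removed:
Round 1 — Inley, Kelston panic (initial).
Round 2 — checking thresholds:
  Brook: 1 of 2 neighbours < 3, not yet.
  Harrow: 1 of 1 neighbours ≥ 1, panics.
  Jarrow: 1 of 2 neighbours < 3, not yet.
Round 3 — no new panics; cascade stops.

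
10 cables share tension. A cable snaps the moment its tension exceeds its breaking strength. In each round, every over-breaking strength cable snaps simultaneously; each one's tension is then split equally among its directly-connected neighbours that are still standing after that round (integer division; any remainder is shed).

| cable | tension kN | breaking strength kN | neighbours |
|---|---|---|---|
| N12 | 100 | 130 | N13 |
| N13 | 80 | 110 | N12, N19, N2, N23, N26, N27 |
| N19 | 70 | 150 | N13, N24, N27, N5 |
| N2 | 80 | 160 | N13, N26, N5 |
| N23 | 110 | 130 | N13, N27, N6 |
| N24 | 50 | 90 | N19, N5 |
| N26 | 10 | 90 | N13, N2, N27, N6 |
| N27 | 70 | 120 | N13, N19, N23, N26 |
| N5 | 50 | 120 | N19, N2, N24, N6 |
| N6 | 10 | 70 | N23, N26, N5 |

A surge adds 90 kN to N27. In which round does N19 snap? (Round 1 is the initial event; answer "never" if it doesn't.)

5

Round 1 — N27 at 160 > 120. N27 snaps.
  N27 sheds 160 kN to N13, N19, N23, N26: 40 each.
    N13: 80+40 = 120 > 110
    N19: 70+40 = 110 ≤ 150
    N23: 110+40 = 150 > 130
    N26: 10+40 = 50 ≤ 90
Round 2 — N13, N23 snap.
  N13 sheds 120 kN to N12, N19, N2, N26: 30 each.
    N12: 100+30 = 130 ≤ 130
    N19: 110+30 = 140 ≤ 150
    N2: 80+30 = 110 ≤ 160
    N26: 50+30 = 80 ≤ 90
  N23 sheds 150 kN to N6: 150 each.
    N6: 10+150 = 160 > 70
Round 3 — N6 snaps.
  N6 sheds 160 kN to N26, N5: 80 each.
    N26: 80+80 = 160 > 90
    N5: 50+80 = 130 > 120
Round 4 — N26, N5 snap.
  N26 sheds 160 kN to N2: 160 each.
    N2: 110+160 = 270 > 160
  N5 sheds 130 kN to N19, N2, N24: 43 each (1 lost).
    N19: 140+43 = 183 > 150
    N2: 270+43 = 313 > 160
    N24: 50+43 = 93 > 90
Round 5 — N19, N2, N24 snap.
  N19 sheds 183 kN: no online neighbours, lost.
  N2 sheds 313 kN: no online neighbours, lost.
  N24 sheds 93 kN: no online neighbours, lost.
No further breaks.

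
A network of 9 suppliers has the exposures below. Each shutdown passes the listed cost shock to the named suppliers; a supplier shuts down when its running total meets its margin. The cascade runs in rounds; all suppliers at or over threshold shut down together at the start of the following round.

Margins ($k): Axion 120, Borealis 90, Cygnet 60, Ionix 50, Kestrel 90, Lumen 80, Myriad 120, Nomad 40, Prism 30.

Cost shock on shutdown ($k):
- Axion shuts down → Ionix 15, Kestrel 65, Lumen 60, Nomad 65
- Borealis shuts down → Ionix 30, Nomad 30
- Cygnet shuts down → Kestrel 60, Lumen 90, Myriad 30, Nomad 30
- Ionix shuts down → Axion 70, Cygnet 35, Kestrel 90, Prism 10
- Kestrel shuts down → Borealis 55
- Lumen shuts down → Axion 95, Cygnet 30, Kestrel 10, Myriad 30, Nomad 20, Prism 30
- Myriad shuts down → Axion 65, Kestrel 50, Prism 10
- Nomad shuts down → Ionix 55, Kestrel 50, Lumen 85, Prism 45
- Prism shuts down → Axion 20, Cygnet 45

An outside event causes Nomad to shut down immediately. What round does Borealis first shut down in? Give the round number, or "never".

Round 1 — Nomad shuts down (initial).
  Ionix: +55 → 55 ≥ 50
  Kestrel: +50 → 50 < 90
  Lumen: +85 → 85 ≥ 80
  Prism: +45 → 45 ≥ 30
Round 2 — Ionix, Lumen, Prism shut down.
  Axion: +70+95+20 → 185 ≥ 120
  Cygnet: +35+30+45 → 110 ≥ 60
  Kestrel: +90+10 → 150 ≥ 90
  Myriad: +30 → 30 < 120
Round 3 — Axion, Cygnet, Kestrel shut down.
  Borealis: +55 → 55 < 90
  Myriad: +30 → 60 < 120
No further shutdowns.

never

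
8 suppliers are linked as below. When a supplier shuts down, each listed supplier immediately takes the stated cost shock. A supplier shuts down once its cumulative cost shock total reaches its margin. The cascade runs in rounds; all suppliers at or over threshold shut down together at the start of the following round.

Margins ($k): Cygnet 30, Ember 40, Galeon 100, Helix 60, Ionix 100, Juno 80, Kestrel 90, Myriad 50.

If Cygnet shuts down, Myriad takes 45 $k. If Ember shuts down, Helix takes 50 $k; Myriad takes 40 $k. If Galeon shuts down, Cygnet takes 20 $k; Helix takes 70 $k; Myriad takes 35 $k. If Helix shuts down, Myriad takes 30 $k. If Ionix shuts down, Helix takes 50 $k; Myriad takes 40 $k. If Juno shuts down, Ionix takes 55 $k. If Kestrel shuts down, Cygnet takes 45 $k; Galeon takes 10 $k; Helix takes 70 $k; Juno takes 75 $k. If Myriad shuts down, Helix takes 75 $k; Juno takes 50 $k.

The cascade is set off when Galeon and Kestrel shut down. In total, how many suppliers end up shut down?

Round 1 — Galeon, Kestrel shut down (initial).
  Cygnet: +20+45 → 65 ≥ 30
  Helix: +70+70 → 140 ≥ 60
  Juno: +75 → 75 < 80
  Myriad: +35 → 35 < 50
Round 2 — Cygnet, Helix shut down.
  Myriad: +45+30 → 110 ≥ 50
Round 3 — Myriad shuts down.
  Juno: +50 → 125 ≥ 80
Round 4 — Juno shuts down.
  Ionix: +55 → 55 < 100
No further shutdowns.

6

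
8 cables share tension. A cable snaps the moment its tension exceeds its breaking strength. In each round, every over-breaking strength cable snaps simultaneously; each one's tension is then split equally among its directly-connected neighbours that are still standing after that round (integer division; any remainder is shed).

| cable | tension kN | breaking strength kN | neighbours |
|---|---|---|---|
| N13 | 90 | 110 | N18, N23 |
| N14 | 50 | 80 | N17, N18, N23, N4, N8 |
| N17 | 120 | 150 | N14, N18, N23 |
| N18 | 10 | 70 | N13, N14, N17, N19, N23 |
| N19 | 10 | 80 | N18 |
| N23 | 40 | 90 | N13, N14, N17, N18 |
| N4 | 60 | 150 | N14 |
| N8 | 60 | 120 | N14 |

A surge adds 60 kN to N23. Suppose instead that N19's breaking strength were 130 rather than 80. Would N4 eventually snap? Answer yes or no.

With N19's breaking strength at 130:
Round 1 — N23 at 100 > 90. N23 snaps.
  N23 sheds 100 kN to N13, N14, N17, N18: 25 each.
    N13: 90+25 = 115 > 110
    N14: 50+25 = 75 ≤ 80
    N17: 120+25 = 145 ≤ 150
    N18: 10+25 = 35 ≤ 70
Round 2 — N13 snaps.
  N13 sheds 115 kN to N18: 115 each.
    N18: 35+115 = 150 > 70
Round 3 — N18 snaps.
  N18 sheds 150 kN to N14, N17, N19: 50 each.
    N14: 75+50 = 125 > 80
    N17: 145+50 = 195 > 150
    N19: 10+50 = 60 ≤ 130
Round 4 — N14, N17 snap.
  N14 sheds 125 kN to N4, N8: 62 each (1 lost).
    N4: 60+62 = 122 ≤ 150
    N8: 60+62 = 122 > 120
  N17 sheds 195 kN: no online neighbours, lost.
Round 5 — N8 snaps.
  N8 sheds 122 kN: no online neighbours, lost.
No further breaks.

no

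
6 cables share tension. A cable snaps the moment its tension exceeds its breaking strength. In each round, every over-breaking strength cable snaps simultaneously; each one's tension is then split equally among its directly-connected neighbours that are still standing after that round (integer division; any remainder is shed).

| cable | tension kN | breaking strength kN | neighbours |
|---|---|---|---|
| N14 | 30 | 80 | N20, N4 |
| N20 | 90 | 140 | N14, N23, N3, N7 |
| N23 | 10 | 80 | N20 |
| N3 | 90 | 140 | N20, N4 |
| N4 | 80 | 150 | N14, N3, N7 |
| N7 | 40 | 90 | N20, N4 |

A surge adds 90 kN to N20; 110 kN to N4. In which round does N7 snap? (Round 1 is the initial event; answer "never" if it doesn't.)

Round 1 — N20 at 180 > 140; N4 at 190 > 150. N20, N4 snap.
  N20 sheds 180 kN to N14, N23, N3, N7: 45 each.
    N14: 30+45 = 75 ≤ 80
    N23: 10+45 = 55 ≤ 80
    N3: 90+45 = 135 ≤ 140
    N7: 40+45 = 85 ≤ 90
  N4 sheds 190 kN to N14, N3, N7: 63 each (1 lost).
    N14: 75+63 = 138 > 80
    N3: 135+63 = 198 > 140
    N7: 85+63 = 148 > 90
Round 2 — N14, N3, N7 snap.
  N14 sheds 138 kN: no online neighbours, lost.
  N3 sheds 198 kN: no online neighbours, lost.
  N7 sheds 148 kN: no online neighbours, lost.
No further breaks.

2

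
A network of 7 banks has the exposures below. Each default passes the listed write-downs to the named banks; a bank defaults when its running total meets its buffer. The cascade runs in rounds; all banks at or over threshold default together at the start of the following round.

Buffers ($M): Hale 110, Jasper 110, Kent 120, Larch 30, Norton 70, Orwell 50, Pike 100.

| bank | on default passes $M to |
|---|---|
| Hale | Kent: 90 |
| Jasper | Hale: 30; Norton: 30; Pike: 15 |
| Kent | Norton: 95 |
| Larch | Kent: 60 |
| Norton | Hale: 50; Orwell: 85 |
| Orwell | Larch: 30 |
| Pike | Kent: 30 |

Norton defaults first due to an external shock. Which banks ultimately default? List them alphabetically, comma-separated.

Round 1 — Norton defaults (initial).
  Hale: +50 → 50 < 110
  Orwell: +85 → 85 ≥ 50
Round 2 — Orwell defaults.
  Larch: +30 → 30 ≥ 30
Round 3 — Larch defaults.
  Kent: +60 → 60 < 120
No further defaults.

Larch, Norton, Orwell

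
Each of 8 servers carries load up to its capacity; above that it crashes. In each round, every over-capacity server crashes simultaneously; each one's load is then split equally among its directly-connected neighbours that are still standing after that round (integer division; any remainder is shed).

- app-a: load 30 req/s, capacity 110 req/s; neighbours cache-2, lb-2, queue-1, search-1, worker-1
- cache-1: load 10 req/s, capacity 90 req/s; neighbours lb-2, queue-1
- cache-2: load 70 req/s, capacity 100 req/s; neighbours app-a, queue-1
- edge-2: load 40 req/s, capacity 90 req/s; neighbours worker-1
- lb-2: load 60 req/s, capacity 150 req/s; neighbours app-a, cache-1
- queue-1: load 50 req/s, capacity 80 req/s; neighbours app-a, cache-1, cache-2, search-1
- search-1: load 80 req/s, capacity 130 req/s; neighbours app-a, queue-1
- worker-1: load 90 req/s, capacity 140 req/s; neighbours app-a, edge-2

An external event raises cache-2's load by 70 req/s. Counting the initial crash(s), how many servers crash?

4

Round 1 — cache-2 at 140 > 100. cache-2 crashes.
  cache-2 sheds 140 req/s to app-a, queue-1: 70 each.
    app-a: 30+70 = 100 ≤ 110
    queue-1: 50+70 = 120 > 80
Round 2 — queue-1 crashes.
  queue-1 sheds 120 req/s to app-a, cache-1, search-1: 40 each.
    app-a: 100+40 = 140 > 110
    cache-1: 10+40 = 50 ≤ 90
    search-1: 80+40 = 120 ≤ 130
Round 3 — app-a crashes.
  app-a sheds 140 req/s to lb-2, search-1, worker-1: 46 each (2 lost).
    lb-2: 60+46 = 106 ≤ 150
    search-1: 120+46 = 166 > 130
    worker-1: 90+46 = 136 ≤ 140
Round 4 — search-1 crashes.
  search-1 sheds 166 req/s: no online neighbours, lost.
No further crashes.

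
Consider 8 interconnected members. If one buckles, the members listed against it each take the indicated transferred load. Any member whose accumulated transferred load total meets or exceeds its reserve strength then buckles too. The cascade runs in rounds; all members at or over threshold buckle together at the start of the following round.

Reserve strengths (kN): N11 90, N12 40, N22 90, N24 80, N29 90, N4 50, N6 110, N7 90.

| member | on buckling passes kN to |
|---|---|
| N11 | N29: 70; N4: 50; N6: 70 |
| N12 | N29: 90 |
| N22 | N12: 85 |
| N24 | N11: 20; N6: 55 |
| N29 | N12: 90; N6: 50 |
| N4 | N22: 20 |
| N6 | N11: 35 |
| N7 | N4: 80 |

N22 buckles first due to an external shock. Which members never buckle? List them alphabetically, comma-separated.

N11, N24, N4, N6, N7

Round 1 — N22 buckles (initial).
  N12: +85 → 85 ≥ 40
Round 2 — N12 buckles.
  N29: +90 → 90 ≥ 90
Round 3 — N29 buckles.
  N6: +50 → 50 < 110
No further bucklings.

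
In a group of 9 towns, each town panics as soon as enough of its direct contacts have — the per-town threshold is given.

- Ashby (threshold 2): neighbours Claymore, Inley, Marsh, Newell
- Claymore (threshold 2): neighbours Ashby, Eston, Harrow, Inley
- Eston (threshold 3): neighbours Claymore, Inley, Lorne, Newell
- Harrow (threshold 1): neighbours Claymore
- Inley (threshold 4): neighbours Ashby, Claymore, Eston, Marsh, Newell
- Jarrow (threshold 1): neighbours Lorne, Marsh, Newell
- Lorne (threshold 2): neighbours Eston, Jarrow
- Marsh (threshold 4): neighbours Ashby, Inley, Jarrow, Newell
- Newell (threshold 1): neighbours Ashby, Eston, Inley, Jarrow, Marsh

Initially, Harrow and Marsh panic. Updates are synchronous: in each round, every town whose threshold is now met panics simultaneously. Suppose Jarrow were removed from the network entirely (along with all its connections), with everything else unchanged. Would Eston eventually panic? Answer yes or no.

With Jarrow removed:
Round 1 — Harrow, Marsh panic (initial).
Round 2 — checking thresholds:
  Ashby: 1 of 4 neighbours < 2, below threshold.
  Claymore: 1 of 4 neighbours < 2, below threshold.
  Inley: 1 of 5 neighbours < 4, below threshold.
  Newell: 1 of 4 neighbours ≥ 1, panics.
Round 3 — checking thresholds:
  Ashby: 2 of 4 neighbours ≥ 2, panics.
  Claymore: 1 of 4 neighbours < 2, below threshold.
  Eston: 1 of 4 neighbours < 3, below threshold.
  Inley: 2 of 5 neighbours < 4, below threshold.
Round 4 — checking thresholds:
  Claymore: 2 of 4 neighbours ≥ 2, panics.
  Eston: 1 of 4 neighbours < 3, below threshold.
  Inley: 3 of 5 neighbours < 4, below threshold.
Round 5 — checking thresholds:
  Eston: 2 of 4 neighbours < 3, below threshold.
  Inley: 4 of 5 neighbours ≥ 4, panics.
Round 6 — checking thresholds:
  Eston: 3 of 4 neighbours ≥ 3, panics.
Round 7 — no new panics; cascade stops.

yes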